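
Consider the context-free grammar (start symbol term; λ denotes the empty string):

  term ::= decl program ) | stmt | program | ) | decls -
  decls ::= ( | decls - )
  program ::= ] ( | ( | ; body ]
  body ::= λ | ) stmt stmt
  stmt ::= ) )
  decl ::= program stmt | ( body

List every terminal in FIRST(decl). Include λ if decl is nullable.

{ (, ;, ] }

From decl ::= program stmt: add FIRST(program) = { (, ;, ] }.
decl ::= ( body contributes {(}.
Union: FIRST(decl) = { (, ;, ] }.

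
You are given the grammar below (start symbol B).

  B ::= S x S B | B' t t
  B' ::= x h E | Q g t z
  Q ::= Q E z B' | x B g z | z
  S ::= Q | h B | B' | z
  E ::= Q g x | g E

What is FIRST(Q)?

{ x, z }

From Q ::= Q E z B': add FIRST(Q) = { x, z }.
Q ::= x B g z contributes {x}.
Q ::= z contributes {z}.
Union: FIRST(Q) = { x, z }.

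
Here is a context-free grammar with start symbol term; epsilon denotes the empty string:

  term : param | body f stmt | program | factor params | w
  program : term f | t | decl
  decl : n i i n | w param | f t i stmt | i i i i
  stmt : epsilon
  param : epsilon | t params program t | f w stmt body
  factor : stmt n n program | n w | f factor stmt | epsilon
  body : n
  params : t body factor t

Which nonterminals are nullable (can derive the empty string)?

Directly nullable (have an epsilon-production): stmt, param, factor.
term : param with every symbol nullable, so term is nullable.
No other nonterminal has a production whose RHS symbols are all nullable.

{ factor, param, stmt, term }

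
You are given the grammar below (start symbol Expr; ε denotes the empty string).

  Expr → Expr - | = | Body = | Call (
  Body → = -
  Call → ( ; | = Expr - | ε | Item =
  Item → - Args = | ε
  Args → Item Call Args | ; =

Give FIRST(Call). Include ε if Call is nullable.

{ (, -, =, ε }

Call → ( ; contributes {(}.
Call → = Expr - contributes {=}.
Call → ε contributes ε.
From Call → Item =: Item nullable, take FIRST(Item) ∪ {=} = { -, = }.
Union: FIRST(Call) = { (, -, =, ε }.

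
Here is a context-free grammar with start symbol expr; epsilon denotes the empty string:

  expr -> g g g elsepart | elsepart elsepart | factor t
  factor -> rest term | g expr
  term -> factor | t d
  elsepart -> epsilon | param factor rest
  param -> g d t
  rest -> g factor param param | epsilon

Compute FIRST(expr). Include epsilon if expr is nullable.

expr -> g g g elsepart contributes {g}.
From expr -> elsepart elsepart: elsepart, elsepart nullable, take FIRST(elsepart) ∪ FIRST(elsepart) = { g }; also epsilon since the whole RHS is nullable.
From expr -> factor t: add FIRST(factor) = { g, t }.
Union: FIRST(expr) = { g, t, epsilon }.

{ g, t, epsilon }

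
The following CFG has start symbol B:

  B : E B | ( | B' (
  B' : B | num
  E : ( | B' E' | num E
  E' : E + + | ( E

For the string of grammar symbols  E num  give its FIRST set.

{ (, num }

Add FIRST(E) = { (, num }; E is not nullable, stop.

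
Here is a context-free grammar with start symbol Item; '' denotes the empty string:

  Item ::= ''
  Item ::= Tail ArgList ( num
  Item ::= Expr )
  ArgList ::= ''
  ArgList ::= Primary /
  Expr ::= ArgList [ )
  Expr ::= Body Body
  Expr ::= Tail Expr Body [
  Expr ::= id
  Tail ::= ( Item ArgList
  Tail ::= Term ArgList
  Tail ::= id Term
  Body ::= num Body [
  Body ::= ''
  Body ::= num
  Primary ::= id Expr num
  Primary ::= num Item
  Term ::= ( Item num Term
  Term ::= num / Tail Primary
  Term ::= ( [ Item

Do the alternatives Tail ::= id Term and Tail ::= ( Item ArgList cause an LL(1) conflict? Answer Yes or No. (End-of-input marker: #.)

No

FIRST(id Term) = { id } and FIRST(( Item ArgList) = { ( }.
The FIRST sets are disjoint and neither alternative is nullable — no conflict.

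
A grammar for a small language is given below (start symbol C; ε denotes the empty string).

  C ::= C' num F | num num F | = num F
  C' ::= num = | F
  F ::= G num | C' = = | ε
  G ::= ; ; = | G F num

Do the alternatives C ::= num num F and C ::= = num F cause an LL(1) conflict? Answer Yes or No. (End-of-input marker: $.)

No

FIRST(num num F) = { num } and FIRST(= num F) = { = }.
The FIRST sets are disjoint and neither alternative is nullable — no conflict.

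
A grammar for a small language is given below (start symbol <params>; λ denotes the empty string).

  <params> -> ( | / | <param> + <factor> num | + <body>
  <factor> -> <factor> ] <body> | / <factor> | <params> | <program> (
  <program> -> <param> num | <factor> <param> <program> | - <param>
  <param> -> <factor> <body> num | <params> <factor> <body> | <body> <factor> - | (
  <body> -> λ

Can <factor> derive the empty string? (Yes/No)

No

Nullable nonterminals: <body>.
No production of <factor> has an RHS whose symbols are all nullable, so <factor> is not nullable.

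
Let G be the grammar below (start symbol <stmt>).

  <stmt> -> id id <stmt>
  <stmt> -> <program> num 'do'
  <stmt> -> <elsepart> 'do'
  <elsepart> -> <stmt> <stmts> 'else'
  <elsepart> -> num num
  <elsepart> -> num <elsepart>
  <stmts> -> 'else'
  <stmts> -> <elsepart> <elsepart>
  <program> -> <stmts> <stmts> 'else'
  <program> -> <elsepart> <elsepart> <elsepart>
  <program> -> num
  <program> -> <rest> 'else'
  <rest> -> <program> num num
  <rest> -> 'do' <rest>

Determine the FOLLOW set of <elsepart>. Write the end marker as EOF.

{ 'do', 'else', id, num }

In <stmt> -> <elsepart> 'do': add FIRST('do') = { 'do' }.
In <elsepart> -> num <elsepart>: <elsepart> is at the end, add FOLLOW(<elsepart>) = { 'do', 'else', id, num }.
In <stmts> -> <elsepart> <elsepart>: add FIRST(<elsepart>) = { 'do', 'else', id, num }.
In <stmts> -> <elsepart> <elsepart>: <elsepart> is at the end, add FOLLOW(<stmts>) = { 'do', 'else', id, num }.
In <program> -> <elsepart> <elsepart> <elsepart>: add FIRST(<elsepart> <elsepart>) = { 'do', 'else', id, num }.
In <program> -> <elsepart> <elsepart> <elsepart>: add FIRST(<elsepart>) = { 'do', 'else', id, num }.
In <program> -> <elsepart> <elsepart> <elsepart>: <elsepart> is at the end, add FOLLOW(<program>) = { num }.
Union: FOLLOW(<elsepart>) = { 'do', 'else', id, num }.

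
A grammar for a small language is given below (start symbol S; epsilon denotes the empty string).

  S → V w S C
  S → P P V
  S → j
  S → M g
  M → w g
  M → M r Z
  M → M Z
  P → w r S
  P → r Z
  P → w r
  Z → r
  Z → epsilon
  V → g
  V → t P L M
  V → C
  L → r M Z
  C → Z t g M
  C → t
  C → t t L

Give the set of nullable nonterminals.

Directly nullable (have an epsilon-production): Z.
No other nonterminal has a production whose RHS symbols are all nullable.

{ Z }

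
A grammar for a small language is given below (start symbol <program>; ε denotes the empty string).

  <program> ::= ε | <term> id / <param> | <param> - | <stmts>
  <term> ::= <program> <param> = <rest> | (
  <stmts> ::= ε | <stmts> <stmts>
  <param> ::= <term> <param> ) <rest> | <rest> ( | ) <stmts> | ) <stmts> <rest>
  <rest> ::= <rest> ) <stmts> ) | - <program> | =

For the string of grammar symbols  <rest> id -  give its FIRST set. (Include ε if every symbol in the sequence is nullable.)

{ -, = }

Add FIRST(<rest>) = { -, = }; <rest> is not nullable, stop.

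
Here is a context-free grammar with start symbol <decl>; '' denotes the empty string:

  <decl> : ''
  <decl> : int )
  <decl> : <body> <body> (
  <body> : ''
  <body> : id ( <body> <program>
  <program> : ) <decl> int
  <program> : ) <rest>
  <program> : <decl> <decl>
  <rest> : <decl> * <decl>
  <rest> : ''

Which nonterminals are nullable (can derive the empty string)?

Directly nullable (have an ''-production): <decl>, <body>, <rest>.
<program> : <decl> <decl> with every symbol nullable, so <program> is nullable.

{ <body>, <decl>, <program>, <rest> }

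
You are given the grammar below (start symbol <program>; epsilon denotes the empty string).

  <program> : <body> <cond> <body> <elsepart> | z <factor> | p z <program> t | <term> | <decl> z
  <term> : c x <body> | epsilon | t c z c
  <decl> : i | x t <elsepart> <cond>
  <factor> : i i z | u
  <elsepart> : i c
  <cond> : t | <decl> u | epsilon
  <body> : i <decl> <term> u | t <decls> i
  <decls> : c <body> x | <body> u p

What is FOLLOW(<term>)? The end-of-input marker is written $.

In <program> : <term>: <term> is at the end, add FOLLOW(<program>) = { $, t }.
In <body> : i <decl> <term> u: add FIRST(u) = { u }.
Union: FOLLOW(<term>) = { $, t, u }.

{ $, t, u }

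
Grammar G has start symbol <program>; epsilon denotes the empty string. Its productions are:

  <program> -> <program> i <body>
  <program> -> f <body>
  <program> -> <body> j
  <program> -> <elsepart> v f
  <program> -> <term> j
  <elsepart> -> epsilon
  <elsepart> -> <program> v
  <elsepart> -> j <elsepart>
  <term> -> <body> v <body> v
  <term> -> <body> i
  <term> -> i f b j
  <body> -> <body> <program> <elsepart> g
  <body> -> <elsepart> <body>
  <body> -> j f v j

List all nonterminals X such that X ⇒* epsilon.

{ <elsepart> }

Directly nullable (have an epsilon-production): <elsepart>.
No other nonterminal has a production whose RHS symbols are all nullable.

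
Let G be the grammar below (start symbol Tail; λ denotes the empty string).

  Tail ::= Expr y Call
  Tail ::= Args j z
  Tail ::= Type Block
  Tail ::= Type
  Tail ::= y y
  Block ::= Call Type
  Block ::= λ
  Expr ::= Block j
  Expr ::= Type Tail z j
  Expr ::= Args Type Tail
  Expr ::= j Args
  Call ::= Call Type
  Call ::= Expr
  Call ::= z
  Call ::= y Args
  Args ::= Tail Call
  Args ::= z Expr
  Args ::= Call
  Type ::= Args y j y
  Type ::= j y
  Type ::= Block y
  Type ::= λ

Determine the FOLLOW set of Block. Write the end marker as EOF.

In Tail ::= Type Block: Block is at the end, add FOLLOW(Tail) = { EOF, j, y, z }.
In Expr ::= Block j: add FIRST(j) = { j }.
In Type ::= Block y: add FIRST(y) = { y }.
Union: FOLLOW(Block) = { EOF, j, y, z }.

{ EOF, j, y, z }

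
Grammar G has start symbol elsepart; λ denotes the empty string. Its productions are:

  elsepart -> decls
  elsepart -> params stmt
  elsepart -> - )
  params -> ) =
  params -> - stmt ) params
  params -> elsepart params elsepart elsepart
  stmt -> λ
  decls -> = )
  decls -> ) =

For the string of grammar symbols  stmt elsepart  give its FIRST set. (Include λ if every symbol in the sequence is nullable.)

{ ), -, = }

Add FIRST(stmt)\{λ} = {  }; stmt is nullable, continue.
Add FIRST(elsepart) = { ), -, = }; elsepart is not nullable, stop.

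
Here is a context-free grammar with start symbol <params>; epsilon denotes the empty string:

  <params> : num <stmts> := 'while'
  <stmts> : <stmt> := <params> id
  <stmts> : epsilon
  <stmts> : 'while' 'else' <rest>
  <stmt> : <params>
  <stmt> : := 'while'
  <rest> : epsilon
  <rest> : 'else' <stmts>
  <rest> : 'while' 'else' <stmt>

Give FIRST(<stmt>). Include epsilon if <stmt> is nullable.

{ :=, num }

From <stmt> : <params>: add FIRST(<params>) = { num }.
<stmt> : := 'while' contributes {:=}.
Union: FIRST(<stmt>) = { :=, num }.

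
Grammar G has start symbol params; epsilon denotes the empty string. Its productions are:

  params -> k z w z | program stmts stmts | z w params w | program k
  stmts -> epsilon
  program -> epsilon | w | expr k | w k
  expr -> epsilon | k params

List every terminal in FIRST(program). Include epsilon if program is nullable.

program -> epsilon contributes epsilon.
program -> w contributes {w}.
From program -> expr k: expr nullable, take FIRST(expr) ∪ {k} = { k }.
program -> w k contributes {w}.
Union: FIRST(program) = { k, w, epsilon }.

{ k, w, epsilon }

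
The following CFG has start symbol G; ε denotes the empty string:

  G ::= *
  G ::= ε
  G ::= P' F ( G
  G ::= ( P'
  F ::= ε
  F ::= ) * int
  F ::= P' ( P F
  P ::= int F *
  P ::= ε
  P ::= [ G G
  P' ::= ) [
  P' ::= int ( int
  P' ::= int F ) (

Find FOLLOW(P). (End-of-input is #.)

In F ::= P' ( P F: add FIRST(F)\{ε} = { ), int }.
  Since F is nullable, also add FOLLOW(F) = { (, ), * }.
Union: FOLLOW(P) = { (, ), *, int }.

{ (, ), *, int }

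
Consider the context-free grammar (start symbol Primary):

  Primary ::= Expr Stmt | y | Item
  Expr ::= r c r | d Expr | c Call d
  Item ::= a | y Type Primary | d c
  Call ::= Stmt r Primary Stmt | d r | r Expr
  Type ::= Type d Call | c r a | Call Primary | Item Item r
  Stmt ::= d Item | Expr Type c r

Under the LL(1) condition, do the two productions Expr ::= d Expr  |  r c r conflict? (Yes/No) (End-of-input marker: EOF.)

No

FIRST(d Expr) = { d } and FIRST(r c r) = { r }.
The FIRST sets are disjoint and neither alternative is nullable — no conflict.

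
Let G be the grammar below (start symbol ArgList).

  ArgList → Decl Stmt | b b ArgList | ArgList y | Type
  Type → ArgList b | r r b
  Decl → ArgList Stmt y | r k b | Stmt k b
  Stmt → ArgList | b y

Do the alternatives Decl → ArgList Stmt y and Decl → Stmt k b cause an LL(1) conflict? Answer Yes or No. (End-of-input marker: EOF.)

Yes

FIRST(ArgList Stmt y) = { b, r } and FIRST(Stmt k b) = { b, r }.
Both contain b, so the two alternatives are not disjoint — LL(1) conflict.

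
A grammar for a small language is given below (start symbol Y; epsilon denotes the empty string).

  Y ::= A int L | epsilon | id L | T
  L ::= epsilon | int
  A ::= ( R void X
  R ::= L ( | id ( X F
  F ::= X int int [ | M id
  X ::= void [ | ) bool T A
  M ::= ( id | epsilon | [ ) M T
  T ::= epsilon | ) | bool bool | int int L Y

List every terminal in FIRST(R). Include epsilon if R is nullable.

From R ::= L (: L nullable, take FIRST(L) ∪ {(} = { (, int }.
R ::= id ( X F contributes {id}.
Union: FIRST(R) = { (, id, int }.

{ (, id, int }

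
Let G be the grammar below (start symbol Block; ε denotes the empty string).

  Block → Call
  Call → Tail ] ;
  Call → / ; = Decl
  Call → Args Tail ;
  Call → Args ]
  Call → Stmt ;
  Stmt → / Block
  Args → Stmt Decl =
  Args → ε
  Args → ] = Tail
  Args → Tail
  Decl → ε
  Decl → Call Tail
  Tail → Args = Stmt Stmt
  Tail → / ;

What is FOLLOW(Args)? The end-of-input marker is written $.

In Call → Args Tail ;: add FIRST(Tail ;) = { /, =, ] }.
In Call → Args ]: add FIRST(]) = { ] }.
In Tail → Args = Stmt Stmt: add FIRST(= Stmt Stmt) = { = }.
Union: FOLLOW(Args) = { /, =, ] }.

{ /, =, ] }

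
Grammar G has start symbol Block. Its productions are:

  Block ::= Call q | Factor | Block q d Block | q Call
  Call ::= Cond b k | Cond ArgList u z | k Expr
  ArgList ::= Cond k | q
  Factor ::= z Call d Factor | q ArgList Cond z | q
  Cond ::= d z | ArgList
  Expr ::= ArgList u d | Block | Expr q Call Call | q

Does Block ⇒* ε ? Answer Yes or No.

No nonterminal in this grammar is nullable.
No production of Block has an RHS whose symbols are all nullable, so Block is not nullable.

No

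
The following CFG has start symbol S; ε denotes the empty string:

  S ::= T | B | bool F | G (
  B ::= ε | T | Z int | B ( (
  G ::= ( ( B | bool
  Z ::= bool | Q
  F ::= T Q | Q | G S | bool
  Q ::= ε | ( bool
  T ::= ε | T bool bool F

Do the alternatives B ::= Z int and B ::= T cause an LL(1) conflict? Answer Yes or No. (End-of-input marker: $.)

Yes

FIRST(Z int) = { (, bool, int } and FIRST(T) = { bool, ε }.
Both contain bool, so the two alternatives are not disjoint — LL(1) conflict.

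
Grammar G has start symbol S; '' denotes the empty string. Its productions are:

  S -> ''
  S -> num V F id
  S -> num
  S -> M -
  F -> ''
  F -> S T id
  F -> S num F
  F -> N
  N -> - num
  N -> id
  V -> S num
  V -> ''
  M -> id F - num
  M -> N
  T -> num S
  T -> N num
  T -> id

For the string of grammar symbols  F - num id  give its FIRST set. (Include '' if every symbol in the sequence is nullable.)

Add FIRST(F)\{''} = { -, id, num }; F is nullable, continue.
- is a terminal; add {-} and stop.

{ -, id, num }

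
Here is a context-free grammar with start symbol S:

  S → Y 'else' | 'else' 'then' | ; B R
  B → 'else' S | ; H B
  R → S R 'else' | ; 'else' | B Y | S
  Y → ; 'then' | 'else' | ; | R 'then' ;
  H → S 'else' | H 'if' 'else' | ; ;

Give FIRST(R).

From R → S R 'else': add FIRST(S) = { 'else', ; }.
R → ; 'else' contributes {;}.
From R → B Y: add FIRST(B) = { 'else', ; }.
From R → S: add FIRST(S) = { 'else', ; }.
Union: FIRST(R) = { 'else', ; }.

{ 'else', ; }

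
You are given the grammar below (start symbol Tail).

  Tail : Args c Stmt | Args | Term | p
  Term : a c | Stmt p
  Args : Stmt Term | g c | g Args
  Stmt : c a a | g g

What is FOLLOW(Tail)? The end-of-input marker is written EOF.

{ EOF }

Tail is the start symbol, so EOF ∈ FOLLOW(Tail).
Union: FOLLOW(Tail) = { EOF }.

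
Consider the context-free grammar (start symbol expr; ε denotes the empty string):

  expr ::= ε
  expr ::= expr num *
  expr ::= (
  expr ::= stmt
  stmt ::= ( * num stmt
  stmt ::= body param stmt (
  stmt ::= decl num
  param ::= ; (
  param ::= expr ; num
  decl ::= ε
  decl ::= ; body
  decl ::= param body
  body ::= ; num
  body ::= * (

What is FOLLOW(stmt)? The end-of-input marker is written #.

{ #, (, ;, num }

In expr ::= stmt: stmt is at the end, add FOLLOW(expr) = { #, ;, num }.
In stmt ::= ( * num stmt: stmt is at the end, add FOLLOW(stmt) = { #, (, ;, num }.
In stmt ::= body param stmt (: add FIRST(() = { ( }.
Union: FOLLOW(stmt) = { #, (, ;, num }.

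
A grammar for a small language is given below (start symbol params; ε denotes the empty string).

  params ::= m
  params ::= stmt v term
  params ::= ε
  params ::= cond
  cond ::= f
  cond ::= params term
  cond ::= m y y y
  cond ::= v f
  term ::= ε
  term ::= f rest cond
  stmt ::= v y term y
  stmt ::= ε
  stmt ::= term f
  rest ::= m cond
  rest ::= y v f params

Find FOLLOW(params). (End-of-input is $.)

params is the start symbol, so $ ∈ FOLLOW(params).
In cond ::= params term: add FIRST(term)\{ε} = { f }.
  Since term is nullable, also add FOLLOW(cond) = { $, f, m, v, y }.
In rest ::= y v f params: params is at the end, add FOLLOW(rest) = { $, f, m, v, y }.
Union: FOLLOW(params) = { $, f, m, v, y }.

{ $, f, m, v, y }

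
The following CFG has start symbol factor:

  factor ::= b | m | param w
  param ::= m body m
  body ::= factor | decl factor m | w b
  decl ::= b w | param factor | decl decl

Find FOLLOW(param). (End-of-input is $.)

{ b, m, w }

In factor ::= param w: add FIRST(w) = { w }.
In decl ::= param factor: add FIRST(factor) = { b, m }.
Union: FOLLOW(param) = { b, m, w }.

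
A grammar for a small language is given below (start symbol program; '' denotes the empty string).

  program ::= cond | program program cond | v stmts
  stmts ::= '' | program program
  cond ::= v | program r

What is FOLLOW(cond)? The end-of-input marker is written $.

{ $, r, v }

In program ::= cond: cond is at the end, add FOLLOW(program) = { $, r, v }.
In program ::= program program cond: cond is at the end, add FOLLOW(program) = { $, r, v }.
Union: FOLLOW(cond) = { $, r, v }.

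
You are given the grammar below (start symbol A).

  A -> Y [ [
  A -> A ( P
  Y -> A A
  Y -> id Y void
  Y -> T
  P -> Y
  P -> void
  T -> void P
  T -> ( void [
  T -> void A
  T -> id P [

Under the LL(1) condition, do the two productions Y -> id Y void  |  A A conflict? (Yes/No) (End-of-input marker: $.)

Yes

FIRST(id Y void) = { id } and FIRST(A A) = { (, id, void }.
Both contain id, so the two alternatives are not disjoint — LL(1) conflict.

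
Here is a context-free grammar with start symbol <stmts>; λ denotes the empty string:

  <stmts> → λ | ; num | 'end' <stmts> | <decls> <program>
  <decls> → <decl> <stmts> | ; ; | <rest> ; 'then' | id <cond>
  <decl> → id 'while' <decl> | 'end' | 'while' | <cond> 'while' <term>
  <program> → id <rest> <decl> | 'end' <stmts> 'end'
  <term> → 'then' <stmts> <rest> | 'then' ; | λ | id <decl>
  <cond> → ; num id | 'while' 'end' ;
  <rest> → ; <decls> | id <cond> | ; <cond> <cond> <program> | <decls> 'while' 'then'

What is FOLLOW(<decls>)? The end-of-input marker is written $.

{ $, 'end', 'while', ;, id }

In <stmts> → <decls> <program>: add FIRST(<program>) = { 'end', id }.
In <rest> → ; <decls>: <decls> is at the end, add FOLLOW(<rest>) = { $, 'end', 'while', ;, id }.
In <rest> → <decls> 'while' 'then': add FIRST('while' 'then') = { 'while' }.
Union: FOLLOW(<decls>) = { $, 'end', 'while', ;, id }.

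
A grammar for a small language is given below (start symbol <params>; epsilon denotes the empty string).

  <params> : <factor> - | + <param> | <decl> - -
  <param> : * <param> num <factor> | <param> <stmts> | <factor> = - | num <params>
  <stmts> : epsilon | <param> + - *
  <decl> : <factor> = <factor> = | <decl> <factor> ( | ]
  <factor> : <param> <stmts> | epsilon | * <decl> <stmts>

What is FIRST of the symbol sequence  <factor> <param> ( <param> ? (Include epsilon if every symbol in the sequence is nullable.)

Add FIRST(<factor>)\{epsilon} = { *, =, num }; <factor> is nullable, continue.
Add FIRST(<param>) = { *, =, num }; <param> is not nullable, stop.

{ *, =, num }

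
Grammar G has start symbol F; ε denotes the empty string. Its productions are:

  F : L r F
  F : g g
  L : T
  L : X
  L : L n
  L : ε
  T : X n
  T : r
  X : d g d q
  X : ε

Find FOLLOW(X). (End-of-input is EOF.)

In L : X: X is at the end, add FOLLOW(L) = { n, r }.
In T : X n: add FIRST(n) = { n }.
Union: FOLLOW(X) = { n, r }.

{ n, r }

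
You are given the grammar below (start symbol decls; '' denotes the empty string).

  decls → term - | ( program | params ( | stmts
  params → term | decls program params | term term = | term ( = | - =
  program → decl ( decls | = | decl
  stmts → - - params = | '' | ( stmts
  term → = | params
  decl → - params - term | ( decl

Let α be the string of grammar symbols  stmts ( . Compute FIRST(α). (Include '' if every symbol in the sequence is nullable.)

{ (, - }

Add FIRST(stmts)\{''} = { (, - }; stmts is nullable, continue.
( is a terminal; add {(} and stop.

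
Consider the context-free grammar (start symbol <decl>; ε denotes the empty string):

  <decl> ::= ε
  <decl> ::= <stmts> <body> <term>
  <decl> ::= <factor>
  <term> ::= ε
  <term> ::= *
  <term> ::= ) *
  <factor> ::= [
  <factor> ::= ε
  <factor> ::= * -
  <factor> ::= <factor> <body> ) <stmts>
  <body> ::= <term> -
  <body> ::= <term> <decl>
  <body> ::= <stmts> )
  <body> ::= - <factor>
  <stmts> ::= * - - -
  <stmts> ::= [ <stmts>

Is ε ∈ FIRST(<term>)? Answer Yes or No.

<term> has an ε-production, so <term> ⇒ ε.

Yes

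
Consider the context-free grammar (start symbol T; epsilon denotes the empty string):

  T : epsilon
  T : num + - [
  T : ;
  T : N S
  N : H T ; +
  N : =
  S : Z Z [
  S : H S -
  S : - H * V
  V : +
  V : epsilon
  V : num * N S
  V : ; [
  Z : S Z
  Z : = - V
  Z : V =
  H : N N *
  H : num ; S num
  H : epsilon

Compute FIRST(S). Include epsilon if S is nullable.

From S : Z Z [: add FIRST(Z) = { +, -, ;, =, num }.
From S : H S -: H nullable, take FIRST(H) ∪ FIRST(S) = { +, -, ;, =, num }.
S : - H * V contributes {-}.
Union: FIRST(S) = { +, -, ;, =, num }.

{ +, -, ;, =, num }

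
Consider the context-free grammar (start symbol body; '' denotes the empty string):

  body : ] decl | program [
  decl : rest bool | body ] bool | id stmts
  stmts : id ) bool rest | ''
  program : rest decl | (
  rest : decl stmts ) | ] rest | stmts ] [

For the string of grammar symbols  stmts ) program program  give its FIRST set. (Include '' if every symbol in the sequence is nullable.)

Add FIRST(stmts)\{''} = { id }; stmts is nullable, continue.
) is a terminal; add {)} and stop.

{ ), id }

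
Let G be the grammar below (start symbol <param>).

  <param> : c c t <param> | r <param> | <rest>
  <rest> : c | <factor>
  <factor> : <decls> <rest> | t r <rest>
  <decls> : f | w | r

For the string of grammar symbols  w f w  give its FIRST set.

w is a terminal; add {w} and stop.

{ w }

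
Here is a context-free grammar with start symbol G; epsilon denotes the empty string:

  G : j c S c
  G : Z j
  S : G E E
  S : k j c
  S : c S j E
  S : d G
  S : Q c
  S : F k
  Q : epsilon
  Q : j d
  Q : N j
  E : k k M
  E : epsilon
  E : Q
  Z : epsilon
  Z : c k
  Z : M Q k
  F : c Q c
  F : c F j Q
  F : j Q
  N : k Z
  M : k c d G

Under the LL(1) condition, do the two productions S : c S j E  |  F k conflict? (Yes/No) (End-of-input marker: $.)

Yes

FIRST(c S j E) = { c } and FIRST(F k) = { c, j }.
Both contain c, so the two alternatives are not disjoint — LL(1) conflict.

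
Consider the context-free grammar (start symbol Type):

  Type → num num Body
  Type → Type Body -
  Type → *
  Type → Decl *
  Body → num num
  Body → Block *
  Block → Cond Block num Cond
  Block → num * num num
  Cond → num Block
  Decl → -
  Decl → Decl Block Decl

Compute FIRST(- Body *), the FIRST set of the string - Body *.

- is a terminal; add {-} and stop.

{ - }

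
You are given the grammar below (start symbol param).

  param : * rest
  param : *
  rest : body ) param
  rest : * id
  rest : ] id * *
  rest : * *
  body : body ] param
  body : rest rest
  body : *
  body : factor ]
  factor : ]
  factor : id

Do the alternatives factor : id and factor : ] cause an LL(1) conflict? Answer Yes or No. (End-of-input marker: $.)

FIRST(id) = { id } and FIRST(]) = { ] }.
The FIRST sets are disjoint and neither alternative is nullable — no conflict.

No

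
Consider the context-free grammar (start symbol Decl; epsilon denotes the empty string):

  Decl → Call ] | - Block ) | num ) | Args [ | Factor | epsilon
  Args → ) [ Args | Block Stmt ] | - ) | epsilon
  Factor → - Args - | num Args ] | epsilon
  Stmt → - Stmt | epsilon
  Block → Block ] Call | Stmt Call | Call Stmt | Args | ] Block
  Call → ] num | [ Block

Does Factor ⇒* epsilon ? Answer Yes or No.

Yes

Factor has an epsilon-production, so Factor ⇒ epsilon.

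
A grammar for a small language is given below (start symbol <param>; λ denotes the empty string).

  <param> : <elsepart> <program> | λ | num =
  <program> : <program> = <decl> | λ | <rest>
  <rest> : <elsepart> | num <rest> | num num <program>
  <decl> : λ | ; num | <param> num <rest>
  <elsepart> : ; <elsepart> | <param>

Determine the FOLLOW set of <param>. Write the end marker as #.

<param> is the start symbol, so # ∈ FOLLOW(<param>).
In <decl> : <param> num <rest>: add FIRST(num <rest>) = { num }.
In <elsepart> : <param>: <param> is at the end, add FOLLOW(<elsepart>) = { #, ;, =, num }.
Union: FOLLOW(<param>) = { #, ;, =, num }.

{ #, ;, =, num }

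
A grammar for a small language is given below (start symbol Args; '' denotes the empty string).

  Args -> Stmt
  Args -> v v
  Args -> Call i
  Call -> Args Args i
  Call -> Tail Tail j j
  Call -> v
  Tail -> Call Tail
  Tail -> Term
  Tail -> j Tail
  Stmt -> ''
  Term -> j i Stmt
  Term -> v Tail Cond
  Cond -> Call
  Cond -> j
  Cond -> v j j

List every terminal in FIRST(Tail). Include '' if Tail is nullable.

{ i, j, v }

From Tail -> Call Tail: add FIRST(Call) = { i, j, v }.
From Tail -> Term: add FIRST(Term) = { j, v }.
Tail -> j Tail contributes {j}.
Union: FIRST(Tail) = { i, j, v }.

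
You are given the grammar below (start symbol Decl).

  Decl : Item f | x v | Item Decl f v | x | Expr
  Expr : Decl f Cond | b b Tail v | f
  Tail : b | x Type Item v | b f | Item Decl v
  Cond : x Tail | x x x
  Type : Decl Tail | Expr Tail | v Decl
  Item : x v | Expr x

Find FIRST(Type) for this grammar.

{ b, f, v, x }

From Type : Decl Tail: add FIRST(Decl) = { b, f, x }.
From Type : Expr Tail: add FIRST(Expr) = { b, f, x }.
Type : v Decl contributes {v}.
Union: FIRST(Type) = { b, f, v, x }.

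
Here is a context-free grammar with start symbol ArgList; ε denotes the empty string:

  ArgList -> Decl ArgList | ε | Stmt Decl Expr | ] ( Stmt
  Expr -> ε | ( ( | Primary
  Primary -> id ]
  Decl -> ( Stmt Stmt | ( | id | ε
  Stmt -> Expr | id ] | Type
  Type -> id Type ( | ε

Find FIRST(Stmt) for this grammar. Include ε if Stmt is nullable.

{ (, id, ε }

From Stmt -> Expr: add FIRST(Expr) = { (, id, ε } (including ε since Expr is nullable).
Stmt -> id ] contributes {id}.
From Stmt -> Type: add FIRST(Type) = { id, ε } (including ε since Type is nullable).
Union: FIRST(Stmt) = { (, id, ε }.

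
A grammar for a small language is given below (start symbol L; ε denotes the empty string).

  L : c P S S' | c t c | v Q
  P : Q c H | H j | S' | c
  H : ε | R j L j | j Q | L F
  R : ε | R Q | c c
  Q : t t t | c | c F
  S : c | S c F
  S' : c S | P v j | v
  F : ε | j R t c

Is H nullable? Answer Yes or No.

H has an ε-production, so H ⇒ ε.

Yes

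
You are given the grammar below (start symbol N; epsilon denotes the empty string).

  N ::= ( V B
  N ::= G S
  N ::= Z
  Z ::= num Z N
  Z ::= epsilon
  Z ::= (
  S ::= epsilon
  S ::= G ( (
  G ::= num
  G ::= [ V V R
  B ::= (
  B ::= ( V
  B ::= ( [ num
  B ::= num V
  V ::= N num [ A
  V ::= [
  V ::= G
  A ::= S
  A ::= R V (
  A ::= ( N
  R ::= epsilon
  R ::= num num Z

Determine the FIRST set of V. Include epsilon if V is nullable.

{ (, [, num }

From V ::= N num [ A: N nullable, take FIRST(N) ∪ {num} = { (, [, num }.
V ::= [ contributes {[}.
From V ::= G: add FIRST(G) = { [, num }.
Union: FIRST(V) = { (, [, num }.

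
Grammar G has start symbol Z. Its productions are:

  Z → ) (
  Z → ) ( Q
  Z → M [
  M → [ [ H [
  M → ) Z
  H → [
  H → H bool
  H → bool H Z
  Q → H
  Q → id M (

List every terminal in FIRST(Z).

Z → ) ( contributes {)}.
Z → ) ( Q contributes {)}.
From Z → M [: add FIRST(M) = { ), [ }.
Union: FIRST(Z) = { ), [ }.

{ ), [ }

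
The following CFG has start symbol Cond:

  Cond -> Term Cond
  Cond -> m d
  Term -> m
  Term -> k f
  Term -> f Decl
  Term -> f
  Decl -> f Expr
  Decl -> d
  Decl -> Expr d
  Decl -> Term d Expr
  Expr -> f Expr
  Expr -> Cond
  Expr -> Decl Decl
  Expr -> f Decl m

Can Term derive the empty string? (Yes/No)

No

No nonterminal in this grammar is nullable.
No production of Term has an RHS whose symbols are all nullable, so Term is not nullable.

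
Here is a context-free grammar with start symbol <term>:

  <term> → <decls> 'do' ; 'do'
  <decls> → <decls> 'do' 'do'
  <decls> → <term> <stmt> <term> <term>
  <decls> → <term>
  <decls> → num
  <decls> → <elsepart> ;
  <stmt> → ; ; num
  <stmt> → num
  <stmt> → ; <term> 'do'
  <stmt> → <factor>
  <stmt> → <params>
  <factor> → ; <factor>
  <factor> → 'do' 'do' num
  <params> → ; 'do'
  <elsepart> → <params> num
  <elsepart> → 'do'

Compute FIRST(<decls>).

{ 'do', ;, num }

From <decls> → <decls> 'do' 'do': add FIRST(<decls>) = { 'do', ;, num }.
From <decls> → <term> <stmt> <term> <term>: add FIRST(<term>) = { 'do', ;, num }.
From <decls> → <term>: add FIRST(<term>) = { 'do', ;, num }.
<decls> → num contributes {num}.
From <decls> → <elsepart> ;: add FIRST(<elsepart>) = { 'do', ; }.
Union: FIRST(<decls>) = { 'do', ;, num }.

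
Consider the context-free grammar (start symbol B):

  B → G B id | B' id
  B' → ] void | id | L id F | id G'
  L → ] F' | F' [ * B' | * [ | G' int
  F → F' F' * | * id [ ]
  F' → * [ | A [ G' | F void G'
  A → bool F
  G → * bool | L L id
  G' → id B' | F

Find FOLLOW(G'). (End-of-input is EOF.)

{ *, [, ], bool, id, int }

In B' → id G': G' is at the end, add FOLLOW(B') = { *, [, ], bool, id, int }.
In L → G' int: add FIRST(int) = { int }.
In F' → A [ G': G' is at the end, add FOLLOW(F') = { *, [, ], bool, id }.
In F' → F void G': G' is at the end, add FOLLOW(F') = { *, [, ], bool, id }.
Union: FOLLOW(G') = { *, [, ], bool, id, int }.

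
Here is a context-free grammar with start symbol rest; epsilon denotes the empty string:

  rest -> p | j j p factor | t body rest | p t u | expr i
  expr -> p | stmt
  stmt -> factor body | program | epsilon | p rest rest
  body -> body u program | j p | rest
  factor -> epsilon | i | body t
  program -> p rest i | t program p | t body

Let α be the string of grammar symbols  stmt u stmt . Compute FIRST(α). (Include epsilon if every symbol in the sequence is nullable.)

Add FIRST(stmt)\{epsilon} = { i, j, p, t }; stmt is nullable, continue.
u is a terminal; add {u} and stop.

{ i, j, p, t, u }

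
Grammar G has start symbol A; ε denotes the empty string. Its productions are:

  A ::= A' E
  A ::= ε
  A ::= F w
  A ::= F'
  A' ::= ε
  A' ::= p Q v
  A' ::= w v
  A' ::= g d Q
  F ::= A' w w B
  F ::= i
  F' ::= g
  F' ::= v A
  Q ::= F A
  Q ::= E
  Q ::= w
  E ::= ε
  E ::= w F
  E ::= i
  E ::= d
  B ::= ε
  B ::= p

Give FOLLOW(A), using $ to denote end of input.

{ $, d, i, v, w }

A is the start symbol, so $ ∈ FOLLOW(A).
In F' ::= v A: A is at the end, add FOLLOW(F') = { $, d, i, v, w }.
In Q ::= F A: A is at the end, add FOLLOW(Q) = { $, d, i, v, w }.
Union: FOLLOW(A) = { $, d, i, v, w }.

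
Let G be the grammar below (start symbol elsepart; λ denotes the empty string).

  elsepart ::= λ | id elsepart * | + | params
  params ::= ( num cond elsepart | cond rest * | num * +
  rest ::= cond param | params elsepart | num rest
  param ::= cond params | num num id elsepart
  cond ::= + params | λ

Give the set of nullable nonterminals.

Directly nullable (have an λ-production): elsepart, cond.
No other nonterminal has a production whose RHS symbols are all nullable.

{ cond, elsepart }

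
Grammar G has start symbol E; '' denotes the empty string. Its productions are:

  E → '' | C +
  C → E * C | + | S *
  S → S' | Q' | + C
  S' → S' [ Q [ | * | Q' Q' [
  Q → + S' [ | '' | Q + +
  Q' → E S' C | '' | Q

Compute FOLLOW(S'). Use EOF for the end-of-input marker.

In S → S': S' is at the end, add FOLLOW(S) = { * }.
In S' → S' [ Q [: add FIRST([ Q [) = { [ }.
In Q → + S' [: add FIRST([) = { [ }.
In Q' → E S' C: add FIRST(C) = { *, +, [ }.
Union: FOLLOW(S') = { *, +, [ }.

{ *, +, [ }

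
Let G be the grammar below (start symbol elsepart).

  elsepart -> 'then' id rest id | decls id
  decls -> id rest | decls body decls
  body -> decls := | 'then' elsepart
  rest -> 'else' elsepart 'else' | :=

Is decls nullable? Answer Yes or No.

No

No nonterminal in this grammar is nullable.
No production of decls has an RHS whose symbols are all nullable, so decls is not nullable.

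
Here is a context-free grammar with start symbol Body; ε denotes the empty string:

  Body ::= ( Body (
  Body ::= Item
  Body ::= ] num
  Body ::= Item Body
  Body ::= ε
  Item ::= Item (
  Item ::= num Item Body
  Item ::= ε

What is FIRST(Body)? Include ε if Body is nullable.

Body ::= ( Body ( contributes {(}.
From Body ::= Item: add FIRST(Item) = { (, num, ε } (including ε since Item is nullable).
Body ::= ] num contributes {]}.
From Body ::= Item Body: Item, Body nullable, take FIRST(Item) ∪ FIRST(Body) = { (, ], num }; also ε since the whole RHS is nullable.
Body ::= ε contributes ε.
Union: FIRST(Body) = { (, ], num, ε }.

{ (, ], num, ε }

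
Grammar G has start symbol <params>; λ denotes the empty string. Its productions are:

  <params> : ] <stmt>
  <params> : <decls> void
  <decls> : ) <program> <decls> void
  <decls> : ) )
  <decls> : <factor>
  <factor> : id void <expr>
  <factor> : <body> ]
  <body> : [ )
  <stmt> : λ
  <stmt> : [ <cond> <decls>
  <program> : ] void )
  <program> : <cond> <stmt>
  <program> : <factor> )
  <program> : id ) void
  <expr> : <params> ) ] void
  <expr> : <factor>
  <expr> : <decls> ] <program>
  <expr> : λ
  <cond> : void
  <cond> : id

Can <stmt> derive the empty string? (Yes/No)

<stmt> has an λ-production, so <stmt> ⇒ λ.

Yes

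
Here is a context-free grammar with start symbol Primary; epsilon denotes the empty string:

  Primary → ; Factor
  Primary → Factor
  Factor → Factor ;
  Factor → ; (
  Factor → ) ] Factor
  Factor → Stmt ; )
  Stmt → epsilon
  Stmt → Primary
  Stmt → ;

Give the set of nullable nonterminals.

Directly nullable (have an epsilon-production): Stmt.
No other nonterminal has a production whose RHS symbols are all nullable.

{ Stmt }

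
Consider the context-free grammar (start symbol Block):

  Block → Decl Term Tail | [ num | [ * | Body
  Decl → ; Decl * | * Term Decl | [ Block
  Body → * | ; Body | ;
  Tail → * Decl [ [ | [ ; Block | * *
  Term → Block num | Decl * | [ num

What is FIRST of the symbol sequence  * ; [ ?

* is a terminal; add {*} and stop.

{ * }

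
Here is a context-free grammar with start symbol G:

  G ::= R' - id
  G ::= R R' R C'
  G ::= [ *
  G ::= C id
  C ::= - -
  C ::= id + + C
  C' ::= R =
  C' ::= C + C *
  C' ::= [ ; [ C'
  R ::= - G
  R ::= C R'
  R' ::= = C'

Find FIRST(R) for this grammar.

R ::= - G contributes {-}.
From R ::= C R': add FIRST(C) = { -, id }.
Union: FIRST(R) = { -, id }.

{ -, id }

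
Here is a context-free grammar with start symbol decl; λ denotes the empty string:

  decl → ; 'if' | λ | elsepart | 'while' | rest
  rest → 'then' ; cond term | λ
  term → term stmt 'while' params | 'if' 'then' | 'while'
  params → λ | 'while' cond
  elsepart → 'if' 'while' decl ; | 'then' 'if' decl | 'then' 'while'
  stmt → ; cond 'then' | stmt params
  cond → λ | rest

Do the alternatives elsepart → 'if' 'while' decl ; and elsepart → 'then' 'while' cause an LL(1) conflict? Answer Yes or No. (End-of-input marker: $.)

FIRST('if' 'while' decl ;) = { 'if' } and FIRST('then' 'while') = { 'then' }.
The FIRST sets are disjoint and neither alternative is nullable — no conflict.

No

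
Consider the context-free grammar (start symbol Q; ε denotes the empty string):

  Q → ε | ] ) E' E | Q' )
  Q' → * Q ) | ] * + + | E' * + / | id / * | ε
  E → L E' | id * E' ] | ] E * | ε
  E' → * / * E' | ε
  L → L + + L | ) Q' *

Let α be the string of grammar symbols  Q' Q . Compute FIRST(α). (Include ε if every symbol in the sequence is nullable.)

{ ), *, ], id, ε }

Add FIRST(Q')\{ε} = { *, ], id }; Q' is nullable, continue.
Add FIRST(Q)\{ε} = { ), *, ], id }; Q is nullable, continue.
Every symbol is nullable, so include ε.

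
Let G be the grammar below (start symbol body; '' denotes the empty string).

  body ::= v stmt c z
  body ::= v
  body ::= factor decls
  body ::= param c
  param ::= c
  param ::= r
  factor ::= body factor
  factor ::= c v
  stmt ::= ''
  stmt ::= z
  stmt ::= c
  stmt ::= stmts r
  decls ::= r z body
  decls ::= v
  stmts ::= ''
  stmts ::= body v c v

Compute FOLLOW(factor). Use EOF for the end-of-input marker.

In body ::= factor decls: add FIRST(decls) = { r, v }.
In factor ::= body factor: factor is at the end, add FOLLOW(factor) = { r, v }.
Union: FOLLOW(factor) = { r, v }.

{ r, v }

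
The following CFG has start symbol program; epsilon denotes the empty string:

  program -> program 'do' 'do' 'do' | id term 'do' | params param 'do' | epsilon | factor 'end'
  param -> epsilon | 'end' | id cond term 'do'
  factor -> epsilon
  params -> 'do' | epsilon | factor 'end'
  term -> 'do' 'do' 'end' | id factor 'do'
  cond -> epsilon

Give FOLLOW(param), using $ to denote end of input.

{ 'do' }

In program -> params param 'do': add FIRST('do') = { 'do' }.
Union: FOLLOW(param) = { 'do' }.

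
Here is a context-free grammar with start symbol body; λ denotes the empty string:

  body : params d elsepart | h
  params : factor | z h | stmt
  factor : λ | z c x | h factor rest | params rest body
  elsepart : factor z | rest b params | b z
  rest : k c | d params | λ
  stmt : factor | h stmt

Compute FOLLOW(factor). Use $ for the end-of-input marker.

In params : factor: factor is at the end, add FOLLOW(params) = { $, b, d, h, k, z }.
In factor : h factor rest: add FIRST(rest)\{λ} = { d, k }.
  Since rest is nullable, also add FOLLOW(factor) = { $, b, d, h, k, z }.
In elsepart : factor z: add FIRST(z) = { z }.
In stmt : factor: factor is at the end, add FOLLOW(stmt) = { $, b, d, h, k, z }.
Union: FOLLOW(factor) = { $, b, d, h, k, z }.

{ $, b, d, h, k, z }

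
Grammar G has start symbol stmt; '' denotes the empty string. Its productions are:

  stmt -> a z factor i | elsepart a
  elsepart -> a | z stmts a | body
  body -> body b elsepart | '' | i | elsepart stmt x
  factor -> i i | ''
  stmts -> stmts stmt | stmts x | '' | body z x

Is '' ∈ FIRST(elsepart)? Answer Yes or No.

elsepart -> body and each of body is nullable, so elsepart ⇒* ''.

Yes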